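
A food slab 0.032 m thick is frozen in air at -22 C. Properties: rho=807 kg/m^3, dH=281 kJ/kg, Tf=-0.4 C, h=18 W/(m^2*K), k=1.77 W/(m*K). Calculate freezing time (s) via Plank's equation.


dT = -0.4 - (-22) = 21.6 K
term1 = a/(2h) = 0.032/(2*18) = 0.0008888888889
term2 = a^2/(8k) = 0.032^2/(8*1.77) = 0.00007231638418
t = rho*dH*1000/dT * (term1 + term2)
t = 807*281*1000/21.6 * (0.0008888888889 + 0.00007231638418)
t = 10091 s

10091


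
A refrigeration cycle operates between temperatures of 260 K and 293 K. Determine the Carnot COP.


dT = 293 - 260 = 33 K
COP_carnot = T_cold / dT = 260 / 33
COP_carnot = 7.879

7.879


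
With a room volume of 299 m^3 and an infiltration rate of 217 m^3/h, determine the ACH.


ACH = flow / volume
ACH = 217 / 299
ACH = 0.726

0.726


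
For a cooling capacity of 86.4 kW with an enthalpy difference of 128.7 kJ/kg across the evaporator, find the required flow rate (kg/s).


m_dot = Q / dh
m_dot = 86.4 / 128.7
m_dot = 0.6713 kg/s

0.6713


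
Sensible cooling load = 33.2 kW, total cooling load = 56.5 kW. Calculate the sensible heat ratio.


SHR = Q_sensible / Q_total
SHR = 33.2 / 56.5
SHR = 0.588

0.588


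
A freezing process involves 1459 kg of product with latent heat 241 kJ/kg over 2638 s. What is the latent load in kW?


Q_lat = m * h_fg / t
Q_lat = 1459 * 241 / 2638
Q_lat = 133.29 kW

133.29


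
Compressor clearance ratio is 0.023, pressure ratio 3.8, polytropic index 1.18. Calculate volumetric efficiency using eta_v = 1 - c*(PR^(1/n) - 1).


PR^(1/n) = 3.8^(1/1.18) = 3.09985965
eta_v = 1 - 0.023 * (3.09985965 - 1)
eta_v = 0.9517

0.9517


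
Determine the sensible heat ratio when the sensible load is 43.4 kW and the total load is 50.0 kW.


SHR = Q_sensible / Q_total
SHR = 43.4 / 50.0
SHR = 0.868

0.868


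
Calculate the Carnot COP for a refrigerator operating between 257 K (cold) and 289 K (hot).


dT = 289 - 257 = 32 K
COP_carnot = T_cold / dT = 257 / 32
COP_carnot = 8.031

8.031


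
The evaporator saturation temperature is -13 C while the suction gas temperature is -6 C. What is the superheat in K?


Superheat = T_suction - T_evap
Superheat = -6 - (-13)
Superheat = 7 K

7


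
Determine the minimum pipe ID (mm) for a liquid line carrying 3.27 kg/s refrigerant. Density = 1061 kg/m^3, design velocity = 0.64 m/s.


A = m_dot / (rho * v) = 3.27 / (1061 * 0.64) = 0.004815622055 m^2
d = sqrt(4*A/pi) * 1000
d = 78.3 mm

78.3


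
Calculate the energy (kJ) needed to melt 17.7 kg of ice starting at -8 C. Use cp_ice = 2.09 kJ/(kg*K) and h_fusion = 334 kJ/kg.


Sensible heat = cp * dT = 2.09 * 8 = 16.72 kJ/kg
Total per kg = 16.72 + 334 = 350.72 kJ/kg
Q = m * total = 17.7 * 350.72
Q = 6207.7 kJ

6207.7


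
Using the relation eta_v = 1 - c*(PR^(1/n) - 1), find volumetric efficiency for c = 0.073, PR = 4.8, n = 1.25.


PR^(1/n) = 4.8^(1/1.25) = 3.50746212
eta_v = 1 - 0.073 * (3.50746212 - 1)
eta_v = 0.817

0.817


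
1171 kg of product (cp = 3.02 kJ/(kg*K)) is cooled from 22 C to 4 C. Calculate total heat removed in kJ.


dT = 22 - (4) = 18 K
Q = m * cp * dT = 1171 * 3.02 * 18
Q = 63656 kJ

63656


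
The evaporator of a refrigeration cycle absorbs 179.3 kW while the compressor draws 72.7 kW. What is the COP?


COP = Q_evap / W
COP = 179.3 / 72.7
COP = 2.466

2.466


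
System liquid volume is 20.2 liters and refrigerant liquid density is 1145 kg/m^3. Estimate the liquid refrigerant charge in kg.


Charge = V * rho / 1000
Charge = 20.2 * 1145 / 1000
Charge = 23.13 kg

23.13


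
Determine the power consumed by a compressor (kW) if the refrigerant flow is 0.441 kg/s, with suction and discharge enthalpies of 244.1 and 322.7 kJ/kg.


dh = 322.7 - 244.1 = 78.6 kJ/kg
W = m_dot * dh = 0.441 * 78.6 = 34.66 kW

34.66


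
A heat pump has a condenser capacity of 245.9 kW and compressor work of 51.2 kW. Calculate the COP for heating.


COP_hp = Q_cond / W
COP_hp = 245.9 / 51.2
COP_hp = 4.803

4.803


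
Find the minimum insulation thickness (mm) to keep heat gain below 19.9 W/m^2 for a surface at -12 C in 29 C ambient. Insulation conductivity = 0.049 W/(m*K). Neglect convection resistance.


dT = 29 - (-12) = 41 K
thickness = k * dT / q_max * 1000
thickness = 0.049 * 41 / 19.9 * 1000
thickness = 101.0 mm

101.0


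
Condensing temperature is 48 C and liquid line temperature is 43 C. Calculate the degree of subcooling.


Subcooling = T_cond - T_liquid
Subcooling = 48 - 43
Subcooling = 5 K

5


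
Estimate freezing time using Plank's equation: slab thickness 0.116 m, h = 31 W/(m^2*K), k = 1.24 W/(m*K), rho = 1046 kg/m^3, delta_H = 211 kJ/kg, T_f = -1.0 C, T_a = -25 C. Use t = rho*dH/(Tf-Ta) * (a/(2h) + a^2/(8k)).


dT = -1.0 - (-25) = 24.0 K
term1 = a/(2h) = 0.116/(2*31) = 0.001870967742
term2 = a^2/(8k) = 0.116^2/(8*1.24) = 0.001356451613
t = rho*dH*1000/dT * (term1 + term2)
t = 1046*211*1000/24.0 * (0.001870967742 + 0.001356451613)
t = 29680 s

29680


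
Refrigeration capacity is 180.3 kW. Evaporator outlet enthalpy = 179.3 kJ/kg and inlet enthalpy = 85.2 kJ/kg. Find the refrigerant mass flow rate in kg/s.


dh = 179.3 - 85.2 = 94.1 kJ/kg
m_dot = Q / dh = 180.3 / 94.1 = 1.916 kg/s

1.916


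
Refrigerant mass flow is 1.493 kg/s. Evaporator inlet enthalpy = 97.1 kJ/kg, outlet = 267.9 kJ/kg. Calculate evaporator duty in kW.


dh = 267.9 - 97.1 = 170.8 kJ/kg
Q_evap = m_dot * dh = 1.493 * 170.8
Q_evap = 255.0 kW

255.0


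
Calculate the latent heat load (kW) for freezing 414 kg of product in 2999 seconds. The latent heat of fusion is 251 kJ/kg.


Q_lat = m * h_fg / t
Q_lat = 414 * 251 / 2999
Q_lat = 34.65 kW

34.65


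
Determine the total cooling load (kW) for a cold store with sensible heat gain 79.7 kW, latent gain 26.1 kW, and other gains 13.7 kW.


Q_total = Q_s + Q_l + Q_misc
Q_total = 79.7 + 26.1 + 13.7
Q_total = 119.5 kW

119.5


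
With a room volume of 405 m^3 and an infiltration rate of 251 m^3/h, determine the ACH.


ACH = flow / volume
ACH = 251 / 405
ACH = 0.62

0.62


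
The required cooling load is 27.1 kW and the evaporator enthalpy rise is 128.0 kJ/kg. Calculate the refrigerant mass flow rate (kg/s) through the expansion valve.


m_dot = Q / dh
m_dot = 27.1 / 128.0
m_dot = 0.2117 kg/s

0.2117


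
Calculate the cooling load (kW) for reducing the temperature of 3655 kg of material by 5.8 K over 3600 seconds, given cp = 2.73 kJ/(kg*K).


Q = m * cp * dT / t
Q = 3655 * 2.73 * 5.8 / 3600
Q = 16.076 kW

16.076


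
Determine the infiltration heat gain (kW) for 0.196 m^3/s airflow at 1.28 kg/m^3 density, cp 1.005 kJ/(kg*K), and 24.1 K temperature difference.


Q = V_dot * rho * cp * dT
Q = 0.196 * 1.28 * 1.005 * 24.1
Q = 6.076 kW

6.076


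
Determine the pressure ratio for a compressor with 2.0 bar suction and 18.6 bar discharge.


PR = P_high / P_low
PR = 18.6 / 2.0
PR = 9.3

9.3


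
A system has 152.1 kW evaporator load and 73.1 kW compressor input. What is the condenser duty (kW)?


Q_cond = Q_evap + W
Q_cond = 152.1 + 73.1
Q_cond = 225.2 kW

225.2


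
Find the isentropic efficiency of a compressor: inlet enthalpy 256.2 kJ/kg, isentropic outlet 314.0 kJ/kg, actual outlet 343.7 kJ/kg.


dh_ideal = 314.0 - 256.2 = 57.8 kJ/kg
dh_actual = 343.7 - 256.2 = 87.5 kJ/kg
eta_s = dh_ideal / dh_actual = 57.8 / 87.5
eta_s = 0.6606

0.6606


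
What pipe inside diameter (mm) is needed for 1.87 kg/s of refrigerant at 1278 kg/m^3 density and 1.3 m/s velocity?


A = m_dot / (rho * v) = 1.87 / (1278 * 1.3) = 0.001125556759 m^2
d = sqrt(4*A/pi) * 1000
d = 37.9 mm

37.9


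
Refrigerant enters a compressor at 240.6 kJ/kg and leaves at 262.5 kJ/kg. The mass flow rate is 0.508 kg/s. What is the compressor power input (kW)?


dh = 262.5 - 240.6 = 21.9 kJ/kg
W = m_dot * dh = 0.508 * 21.9 = 11.13 kW

11.13


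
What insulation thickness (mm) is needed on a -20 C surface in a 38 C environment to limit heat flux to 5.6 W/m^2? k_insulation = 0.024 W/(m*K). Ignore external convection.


dT = 38 - (-20) = 58 K
thickness = k * dT / q_max * 1000
thickness = 0.024 * 58 / 5.6 * 1000
thickness = 248.6 mm

248.6


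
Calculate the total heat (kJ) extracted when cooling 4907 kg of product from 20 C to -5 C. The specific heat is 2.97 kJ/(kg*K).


dT = 20 - (-5) = 25 K
Q = m * cp * dT = 4907 * 2.97 * 25
Q = 364345 kJ

364345


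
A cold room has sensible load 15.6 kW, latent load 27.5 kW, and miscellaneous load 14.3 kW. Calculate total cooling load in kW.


Q_total = Q_s + Q_l + Q_misc
Q_total = 15.6 + 27.5 + 14.3
Q_total = 57.4 kW

57.4


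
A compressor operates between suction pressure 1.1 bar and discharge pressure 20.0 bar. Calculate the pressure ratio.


PR = P_high / P_low
PR = 20.0 / 1.1
PR = 18.182

18.182


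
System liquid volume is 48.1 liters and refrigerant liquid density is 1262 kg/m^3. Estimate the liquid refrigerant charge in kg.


Charge = V * rho / 1000
Charge = 48.1 * 1262 / 1000
Charge = 60.7 kg

60.7


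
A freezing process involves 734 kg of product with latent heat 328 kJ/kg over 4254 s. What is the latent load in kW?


Q_lat = m * h_fg / t
Q_lat = 734 * 328 / 4254
Q_lat = 56.59 kW

56.59


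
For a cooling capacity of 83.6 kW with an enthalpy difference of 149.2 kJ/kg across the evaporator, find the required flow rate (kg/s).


m_dot = Q / dh
m_dot = 83.6 / 149.2
m_dot = 0.5603 kg/s

0.5603


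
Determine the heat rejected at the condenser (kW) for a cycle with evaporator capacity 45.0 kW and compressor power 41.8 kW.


Q_cond = Q_evap + W
Q_cond = 45.0 + 41.8
Q_cond = 86.8 kW

86.8


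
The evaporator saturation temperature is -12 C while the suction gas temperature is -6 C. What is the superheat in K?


Superheat = T_suction - T_evap
Superheat = -6 - (-12)
Superheat = 6 K

6


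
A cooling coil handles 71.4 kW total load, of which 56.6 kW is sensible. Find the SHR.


SHR = Q_sensible / Q_total
SHR = 56.6 / 71.4
SHR = 0.793

0.793


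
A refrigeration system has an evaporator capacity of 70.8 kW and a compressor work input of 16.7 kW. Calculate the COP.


COP = Q_evap / W
COP = 70.8 / 16.7
COP = 4.24

4.24


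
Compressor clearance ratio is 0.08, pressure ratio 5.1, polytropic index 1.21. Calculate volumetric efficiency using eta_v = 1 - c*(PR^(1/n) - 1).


PR^(1/n) = 5.1^(1/1.21) = 3.84387044
eta_v = 1 - 0.08 * (3.84387044 - 1)
eta_v = 0.7725

0.7725


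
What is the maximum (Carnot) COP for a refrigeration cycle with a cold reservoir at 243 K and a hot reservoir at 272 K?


dT = 272 - 243 = 29 K
COP_carnot = T_cold / dT = 243 / 29
COP_carnot = 8.379

8.379


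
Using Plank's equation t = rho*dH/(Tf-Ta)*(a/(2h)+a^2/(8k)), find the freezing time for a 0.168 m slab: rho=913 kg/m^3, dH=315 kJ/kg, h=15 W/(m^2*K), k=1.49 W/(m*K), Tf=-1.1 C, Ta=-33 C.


dT = -1.1 - (-33) = 31.9 K
term1 = a/(2h) = 0.168/(2*15) = 0.0056
term2 = a^2/(8k) = 0.168^2/(8*1.49) = 0.002367785235
t = rho*dH*1000/dT * (term1 + term2)
t = 913*315*1000/31.9 * (0.0056 + 0.002367785235)
t = 71834 s

71834


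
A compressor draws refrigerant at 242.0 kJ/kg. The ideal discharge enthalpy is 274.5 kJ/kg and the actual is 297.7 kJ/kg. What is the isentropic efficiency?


dh_ideal = 274.5 - 242.0 = 32.5 kJ/kg
dh_actual = 297.7 - 242.0 = 55.7 kJ/kg
eta_s = dh_ideal / dh_actual = 32.5 / 55.7
eta_s = 0.5835

0.5835


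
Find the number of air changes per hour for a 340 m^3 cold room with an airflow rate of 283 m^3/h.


ACH = flow / volume
ACH = 283 / 340
ACH = 0.832

0.832


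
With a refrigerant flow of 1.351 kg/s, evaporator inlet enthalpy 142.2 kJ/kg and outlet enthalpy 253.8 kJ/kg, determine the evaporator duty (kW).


dh = 253.8 - 142.2 = 111.6 kJ/kg
Q_evap = m_dot * dh = 1.351 * 111.6
Q_evap = 150.77 kW

150.77


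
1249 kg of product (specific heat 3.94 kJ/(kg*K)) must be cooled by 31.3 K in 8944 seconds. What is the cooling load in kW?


Q = m * cp * dT / t
Q = 1249 * 3.94 * 31.3 / 8944
Q = 17.222 kW

17.222


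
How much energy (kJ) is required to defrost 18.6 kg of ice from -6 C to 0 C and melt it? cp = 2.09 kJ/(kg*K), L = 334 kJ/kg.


Sensible heat = cp * dT = 2.09 * 6 = 12.54 kJ/kg
Total per kg = 12.54 + 334 = 346.54 kJ/kg
Q = m * total = 18.6 * 346.54
Q = 6445.6 kJ

6445.6


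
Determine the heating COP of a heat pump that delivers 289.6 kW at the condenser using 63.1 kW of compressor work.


COP_hp = Q_cond / W
COP_hp = 289.6 / 63.1
COP_hp = 4.59

4.59


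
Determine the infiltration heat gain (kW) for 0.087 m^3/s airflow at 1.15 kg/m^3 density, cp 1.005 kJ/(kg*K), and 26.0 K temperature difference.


Q = V_dot * rho * cp * dT
Q = 0.087 * 1.15 * 1.005 * 26.0
Q = 2.614 kW

2.614


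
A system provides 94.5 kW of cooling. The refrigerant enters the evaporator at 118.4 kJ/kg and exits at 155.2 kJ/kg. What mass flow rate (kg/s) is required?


dh = 155.2 - 118.4 = 36.8 kJ/kg
m_dot = Q / dh = 94.5 / 36.8 = 2.5679 kg/s

2.5679


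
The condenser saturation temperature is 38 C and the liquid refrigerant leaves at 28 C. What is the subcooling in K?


Subcooling = T_cond - T_liquid
Subcooling = 38 - 28
Subcooling = 10 K

10


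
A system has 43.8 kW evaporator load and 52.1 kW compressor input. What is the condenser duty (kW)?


Q_cond = Q_evap + W
Q_cond = 43.8 + 52.1
Q_cond = 95.9 kW

95.9


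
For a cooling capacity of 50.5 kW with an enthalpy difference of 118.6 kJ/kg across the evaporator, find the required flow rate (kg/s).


m_dot = Q / dh
m_dot = 50.5 / 118.6
m_dot = 0.4258 kg/s

0.4258


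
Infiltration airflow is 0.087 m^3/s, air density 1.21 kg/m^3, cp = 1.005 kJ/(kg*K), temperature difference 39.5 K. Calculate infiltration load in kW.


Q = V_dot * rho * cp * dT
Q = 0.087 * 1.21 * 1.005 * 39.5
Q = 4.179 kW

4.179


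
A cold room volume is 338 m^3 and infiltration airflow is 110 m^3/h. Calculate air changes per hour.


ACH = flow / volume
ACH = 110 / 338
ACH = 0.325

0.325


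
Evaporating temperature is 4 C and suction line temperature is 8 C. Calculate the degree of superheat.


Superheat = T_suction - T_evap
Superheat = 8 - (4)
Superheat = 4 K

4


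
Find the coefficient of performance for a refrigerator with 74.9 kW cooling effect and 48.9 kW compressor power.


COP = Q_evap / W
COP = 74.9 / 48.9
COP = 1.532

1.532


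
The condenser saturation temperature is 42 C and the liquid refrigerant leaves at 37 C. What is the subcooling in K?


Subcooling = T_cond - T_liquid
Subcooling = 42 - 37
Subcooling = 5 K

5


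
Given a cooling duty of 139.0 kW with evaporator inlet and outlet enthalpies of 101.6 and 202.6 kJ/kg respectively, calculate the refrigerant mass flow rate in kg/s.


dh = 202.6 - 101.6 = 101.0 kJ/kg
m_dot = Q / dh = 139.0 / 101.0 = 1.3762 kg/s

1.3762


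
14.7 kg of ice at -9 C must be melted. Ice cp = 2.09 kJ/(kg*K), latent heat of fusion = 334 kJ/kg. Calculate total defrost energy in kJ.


Sensible heat = cp * dT = 2.09 * 9 = 18.81 kJ/kg
Total per kg = 18.81 + 334 = 352.81 kJ/kg
Q = m * total = 14.7 * 352.81
Q = 5186.3 kJ

5186.3


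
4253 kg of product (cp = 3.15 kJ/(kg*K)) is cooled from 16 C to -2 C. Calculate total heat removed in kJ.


dT = 16 - (-2) = 18 K
Q = m * cp * dT = 4253 * 3.15 * 18
Q = 241145 kJ

241145


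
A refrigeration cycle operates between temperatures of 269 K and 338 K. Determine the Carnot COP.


dT = 338 - 269 = 69 K
COP_carnot = T_cold / dT = 269 / 69
COP_carnot = 3.899

3.899


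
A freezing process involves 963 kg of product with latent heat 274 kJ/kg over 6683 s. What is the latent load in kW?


Q_lat = m * h_fg / t
Q_lat = 963 * 274 / 6683
Q_lat = 39.48 kW

39.48


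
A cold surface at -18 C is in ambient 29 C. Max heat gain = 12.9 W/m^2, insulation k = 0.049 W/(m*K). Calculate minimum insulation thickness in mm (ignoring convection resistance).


dT = 29 - (-18) = 47 K
thickness = k * dT / q_max * 1000
thickness = 0.049 * 47 / 12.9 * 1000
thickness = 178.5 mm

178.5


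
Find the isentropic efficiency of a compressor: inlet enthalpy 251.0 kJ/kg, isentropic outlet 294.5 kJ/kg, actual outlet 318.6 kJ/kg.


dh_ideal = 294.5 - 251.0 = 43.5 kJ/kg
dh_actual = 318.6 - 251.0 = 67.6 kJ/kg
eta_s = dh_ideal / dh_actual = 43.5 / 67.6
eta_s = 0.6435

0.6435


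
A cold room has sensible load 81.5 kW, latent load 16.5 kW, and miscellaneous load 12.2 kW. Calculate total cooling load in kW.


Q_total = Q_s + Q_l + Q_misc
Q_total = 81.5 + 16.5 + 12.2
Q_total = 110.2 kW

110.2


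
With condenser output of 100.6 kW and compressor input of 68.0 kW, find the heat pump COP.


COP_hp = Q_cond / W
COP_hp = 100.6 / 68.0
COP_hp = 1.479

1.479


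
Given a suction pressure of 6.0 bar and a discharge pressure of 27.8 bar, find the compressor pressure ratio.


PR = P_high / P_low
PR = 27.8 / 6.0
PR = 4.633

4.633


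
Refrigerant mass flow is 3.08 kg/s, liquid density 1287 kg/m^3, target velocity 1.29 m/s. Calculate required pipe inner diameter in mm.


A = m_dot / (rho * v) = 3.08 / (1287 * 1.29) = 0.001855164646 m^2
d = sqrt(4*A/pi) * 1000
d = 48.6 mm

48.6


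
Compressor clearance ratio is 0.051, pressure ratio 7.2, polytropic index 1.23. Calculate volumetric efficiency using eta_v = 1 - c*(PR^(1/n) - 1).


PR^(1/n) = 7.2^(1/1.23) = 4.97758047
eta_v = 1 - 0.051 * (4.97758047 - 1)
eta_v = 0.7971

0.7971


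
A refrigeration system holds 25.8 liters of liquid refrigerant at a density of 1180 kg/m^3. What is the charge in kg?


Charge = V * rho / 1000
Charge = 25.8 * 1180 / 1000
Charge = 30.44 kg

30.44


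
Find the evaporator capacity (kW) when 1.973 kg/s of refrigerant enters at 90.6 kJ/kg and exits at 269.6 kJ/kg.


dh = 269.6 - 90.6 = 179.0 kJ/kg
Q_evap = m_dot * dh = 1.973 * 179.0
Q_evap = 353.17 kW

353.17


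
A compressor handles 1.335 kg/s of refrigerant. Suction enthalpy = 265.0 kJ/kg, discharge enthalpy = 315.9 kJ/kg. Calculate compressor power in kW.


dh = 315.9 - 265.0 = 50.9 kJ/kg
W = m_dot * dh = 1.335 * 50.9 = 67.95 kW

67.95


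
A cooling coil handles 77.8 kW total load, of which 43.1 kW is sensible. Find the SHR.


SHR = Q_sensible / Q_total
SHR = 43.1 / 77.8
SHR = 0.554

0.554


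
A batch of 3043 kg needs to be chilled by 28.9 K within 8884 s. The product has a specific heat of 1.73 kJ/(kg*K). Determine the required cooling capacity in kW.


Q = m * cp * dT / t
Q = 3043 * 1.73 * 28.9 / 8884
Q = 17.125 kW

17.125


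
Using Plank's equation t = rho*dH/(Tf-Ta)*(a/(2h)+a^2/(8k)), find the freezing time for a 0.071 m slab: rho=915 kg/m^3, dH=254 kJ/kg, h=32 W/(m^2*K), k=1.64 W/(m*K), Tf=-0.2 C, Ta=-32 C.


dT = -0.2 - (-32) = 31.8 K
term1 = a/(2h) = 0.071/(2*32) = 0.001109375
term2 = a^2/(8k) = 0.071^2/(8*1.64) = 0.000384222561
t = rho*dH*1000/dT * (term1 + term2)
t = 915*254*1000/31.8 * (0.001109375 + 0.000384222561)
t = 10916 s

10916


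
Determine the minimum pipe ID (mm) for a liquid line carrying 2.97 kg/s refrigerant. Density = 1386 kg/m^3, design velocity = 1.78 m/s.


A = m_dot / (rho * v) = 2.97 / (1386 * 1.78) = 0.001203852327 m^2
d = sqrt(4*A/pi) * 1000
d = 39.2 mm

39.2


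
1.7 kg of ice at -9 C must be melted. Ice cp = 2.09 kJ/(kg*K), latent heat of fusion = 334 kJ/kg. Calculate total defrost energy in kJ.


Sensible heat = cp * dT = 2.09 * 9 = 18.81 kJ/kg
Total per kg = 18.81 + 334 = 352.81 kJ/kg
Q = m * total = 1.7 * 352.81
Q = 599.8 kJ

599.8


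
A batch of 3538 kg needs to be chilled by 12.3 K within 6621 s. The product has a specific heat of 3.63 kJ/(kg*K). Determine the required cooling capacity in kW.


Q = m * cp * dT / t
Q = 3538 * 3.63 * 12.3 / 6621
Q = 23.859 kW

23.859


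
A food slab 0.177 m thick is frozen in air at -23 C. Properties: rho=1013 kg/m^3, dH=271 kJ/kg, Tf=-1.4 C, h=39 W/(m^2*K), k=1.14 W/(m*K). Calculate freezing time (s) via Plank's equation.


dT = -1.4 - (-23) = 21.6 K
term1 = a/(2h) = 0.177/(2*39) = 0.002269230769
term2 = a^2/(8k) = 0.177^2/(8*1.14) = 0.003435197368
t = rho*dH*1000/dT * (term1 + term2)
t = 1013*271*1000/21.6 * (0.002269230769 + 0.003435197368)
t = 72500 s

72500


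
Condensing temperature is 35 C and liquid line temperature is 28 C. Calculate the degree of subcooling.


Subcooling = T_cond - T_liquid
Subcooling = 35 - 28
Subcooling = 7 K

7


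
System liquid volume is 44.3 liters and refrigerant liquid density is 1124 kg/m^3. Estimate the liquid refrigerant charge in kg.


Charge = V * rho / 1000
Charge = 44.3 * 1124 / 1000
Charge = 49.79 kg

49.79


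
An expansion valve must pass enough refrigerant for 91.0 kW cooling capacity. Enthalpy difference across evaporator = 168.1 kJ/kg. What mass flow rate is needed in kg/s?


m_dot = Q / dh
m_dot = 91.0 / 168.1
m_dot = 0.5413 kg/s

0.5413


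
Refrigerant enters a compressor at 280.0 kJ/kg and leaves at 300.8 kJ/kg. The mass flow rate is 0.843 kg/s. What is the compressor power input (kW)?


dh = 300.8 - 280.0 = 20.8 kJ/kg
W = m_dot * dh = 0.843 * 20.8 = 17.53 kW

17.53


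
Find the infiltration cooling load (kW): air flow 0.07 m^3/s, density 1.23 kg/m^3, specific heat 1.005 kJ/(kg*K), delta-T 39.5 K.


Q = V_dot * rho * cp * dT
Q = 0.07 * 1.23 * 1.005 * 39.5
Q = 3.418 kW

3.418


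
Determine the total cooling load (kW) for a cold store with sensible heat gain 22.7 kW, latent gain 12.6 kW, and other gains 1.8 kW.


Q_total = Q_s + Q_l + Q_misc
Q_total = 22.7 + 12.6 + 1.8
Q_total = 37.1 kW

37.1


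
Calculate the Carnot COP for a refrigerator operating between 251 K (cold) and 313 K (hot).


dT = 313 - 251 = 62 K
COP_carnot = T_cold / dT = 251 / 62
COP_carnot = 4.048

4.048


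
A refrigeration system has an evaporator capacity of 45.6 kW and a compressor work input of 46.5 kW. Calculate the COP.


COP = Q_evap / W
COP = 45.6 / 46.5
COP = 0.981

0.981


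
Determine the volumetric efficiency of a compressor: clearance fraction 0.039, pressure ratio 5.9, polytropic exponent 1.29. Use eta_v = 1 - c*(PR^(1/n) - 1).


PR^(1/n) = 5.9^(1/1.29) = 3.95876479
eta_v = 1 - 0.039 * (3.95876479 - 1)
eta_v = 0.8846

0.8846


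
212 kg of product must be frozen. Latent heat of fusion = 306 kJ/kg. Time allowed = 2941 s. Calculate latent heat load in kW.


Q_lat = m * h_fg / t
Q_lat = 212 * 306 / 2941
Q_lat = 22.06 kW

22.06


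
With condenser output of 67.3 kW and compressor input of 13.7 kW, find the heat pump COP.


COP_hp = Q_cond / W
COP_hp = 67.3 / 13.7
COP_hp = 4.912

4.912


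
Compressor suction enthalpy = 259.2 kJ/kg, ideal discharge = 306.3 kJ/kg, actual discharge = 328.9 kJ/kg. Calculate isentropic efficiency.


dh_ideal = 306.3 - 259.2 = 47.1 kJ/kg
dh_actual = 328.9 - 259.2 = 69.7 kJ/kg
eta_s = dh_ideal / dh_actual = 47.1 / 69.7
eta_s = 0.6758

0.6758


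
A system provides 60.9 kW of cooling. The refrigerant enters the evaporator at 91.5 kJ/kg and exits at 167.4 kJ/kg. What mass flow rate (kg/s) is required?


dh = 167.4 - 91.5 = 75.9 kJ/kg
m_dot = Q / dh = 60.9 / 75.9 = 0.8024 kg/s

0.8024


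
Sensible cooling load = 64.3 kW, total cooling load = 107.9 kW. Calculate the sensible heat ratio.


SHR = Q_sensible / Q_total
SHR = 64.3 / 107.9
SHR = 0.596

0.596


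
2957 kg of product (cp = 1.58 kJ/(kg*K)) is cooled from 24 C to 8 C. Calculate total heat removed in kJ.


dT = 24 - (8) = 16 K
Q = m * cp * dT = 2957 * 1.58 * 16
Q = 74753 kJ

74753


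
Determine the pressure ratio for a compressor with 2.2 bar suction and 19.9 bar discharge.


PR = P_high / P_low
PR = 19.9 / 2.2
PR = 9.045

9.045


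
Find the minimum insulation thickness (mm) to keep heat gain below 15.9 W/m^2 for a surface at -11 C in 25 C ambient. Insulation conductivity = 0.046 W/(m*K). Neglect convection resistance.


dT = 25 - (-11) = 36 K
thickness = k * dT / q_max * 1000
thickness = 0.046 * 36 / 15.9 * 1000
thickness = 104.2 mm

104.2


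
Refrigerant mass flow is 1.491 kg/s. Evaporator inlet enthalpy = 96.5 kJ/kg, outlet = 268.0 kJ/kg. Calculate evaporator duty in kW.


dh = 268.0 - 96.5 = 171.5 kJ/kg
Q_evap = m_dot * dh = 1.491 * 171.5
Q_evap = 255.71 kW

255.71


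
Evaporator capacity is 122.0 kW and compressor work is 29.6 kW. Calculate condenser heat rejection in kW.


Q_cond = Q_evap + W
Q_cond = 122.0 + 29.6
Q_cond = 151.6 kW

151.6


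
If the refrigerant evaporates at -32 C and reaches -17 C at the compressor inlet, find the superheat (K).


Superheat = T_suction - T_evap
Superheat = -17 - (-32)
Superheat = 15 K

15


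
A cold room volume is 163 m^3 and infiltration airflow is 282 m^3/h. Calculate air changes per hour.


ACH = flow / volume
ACH = 282 / 163
ACH = 1.73

1.73


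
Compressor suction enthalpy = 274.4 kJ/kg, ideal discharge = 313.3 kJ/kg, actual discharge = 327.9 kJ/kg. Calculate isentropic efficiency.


dh_ideal = 313.3 - 274.4 = 38.9 kJ/kg
dh_actual = 327.9 - 274.4 = 53.5 kJ/kg
eta_s = dh_ideal / dh_actual = 38.9 / 53.5
eta_s = 0.7271

0.7271


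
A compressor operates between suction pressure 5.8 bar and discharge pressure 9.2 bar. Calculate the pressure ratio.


PR = P_high / P_low
PR = 9.2 / 5.8
PR = 1.586

1.586


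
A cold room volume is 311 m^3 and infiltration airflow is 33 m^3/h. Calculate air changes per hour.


ACH = flow / volume
ACH = 33 / 311
ACH = 0.106

0.106


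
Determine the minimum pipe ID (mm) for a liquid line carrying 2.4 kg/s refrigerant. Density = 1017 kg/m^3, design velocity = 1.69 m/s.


A = m_dot / (rho * v) = 2.4 / (1017 * 1.69) = 0.001396379885 m^2
d = sqrt(4*A/pi) * 1000
d = 42.2 mm

42.2


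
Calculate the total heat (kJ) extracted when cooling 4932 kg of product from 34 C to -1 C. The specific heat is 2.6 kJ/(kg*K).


dT = 34 - (-1) = 35 K
Q = m * cp * dT = 4932 * 2.6 * 35
Q = 448812 kJ

448812


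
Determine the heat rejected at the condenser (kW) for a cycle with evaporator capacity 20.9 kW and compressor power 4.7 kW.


Q_cond = Q_evap + W
Q_cond = 20.9 + 4.7
Q_cond = 25.6 kW

25.6


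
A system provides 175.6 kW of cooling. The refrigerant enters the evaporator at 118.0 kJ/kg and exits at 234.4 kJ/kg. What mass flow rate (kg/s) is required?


dh = 234.4 - 118.0 = 116.4 kJ/kg
m_dot = Q / dh = 175.6 / 116.4 = 1.5086 kg/s

1.5086


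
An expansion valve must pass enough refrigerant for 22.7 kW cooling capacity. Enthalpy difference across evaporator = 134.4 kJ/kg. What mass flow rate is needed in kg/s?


m_dot = Q / dh
m_dot = 22.7 / 134.4
m_dot = 0.1689 kg/s

0.1689


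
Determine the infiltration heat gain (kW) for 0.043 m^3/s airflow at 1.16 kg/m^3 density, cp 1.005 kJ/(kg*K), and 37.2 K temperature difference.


Q = V_dot * rho * cp * dT
Q = 0.043 * 1.16 * 1.005 * 37.2
Q = 1.865 kW

1.865


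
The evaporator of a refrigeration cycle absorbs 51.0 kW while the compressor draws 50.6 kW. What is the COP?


COP = Q_evap / W
COP = 51.0 / 50.6
COP = 1.008

1.008


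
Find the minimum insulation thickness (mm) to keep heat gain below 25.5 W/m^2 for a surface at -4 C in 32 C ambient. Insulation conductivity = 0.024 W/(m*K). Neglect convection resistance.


dT = 32 - (-4) = 36 K
thickness = k * dT / q_max * 1000
thickness = 0.024 * 36 / 25.5 * 1000
thickness = 33.9 mm

33.9


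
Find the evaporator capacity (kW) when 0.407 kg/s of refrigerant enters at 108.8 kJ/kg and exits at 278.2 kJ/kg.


dh = 278.2 - 108.8 = 169.4 kJ/kg
Q_evap = m_dot * dh = 0.407 * 169.4
Q_evap = 68.95 kW

68.95


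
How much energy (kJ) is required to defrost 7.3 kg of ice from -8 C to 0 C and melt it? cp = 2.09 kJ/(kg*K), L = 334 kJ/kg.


Sensible heat = cp * dT = 2.09 * 8 = 16.72 kJ/kg
Total per kg = 16.72 + 334 = 350.72 kJ/kg
Q = m * total = 7.3 * 350.72
Q = 2560.3 kJ

2560.3


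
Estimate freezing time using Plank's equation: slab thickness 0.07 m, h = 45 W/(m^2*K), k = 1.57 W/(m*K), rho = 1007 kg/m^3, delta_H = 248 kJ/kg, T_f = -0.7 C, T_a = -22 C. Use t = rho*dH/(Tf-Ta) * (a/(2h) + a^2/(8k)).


dT = -0.7 - (-22) = 21.3 K
term1 = a/(2h) = 0.07/(2*45) = 0.0007777777778
term2 = a^2/(8k) = 0.07^2/(8*1.57) = 0.0003901273885
t = rho*dH*1000/dT * (term1 + term2)
t = 1007*248*1000/21.3 * (0.0007777777778 + 0.0003901273885)
t = 13693 s

13693


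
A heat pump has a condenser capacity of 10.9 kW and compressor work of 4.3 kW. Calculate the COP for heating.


COP_hp = Q_cond / W
COP_hp = 10.9 / 4.3
COP_hp = 2.535

2.535


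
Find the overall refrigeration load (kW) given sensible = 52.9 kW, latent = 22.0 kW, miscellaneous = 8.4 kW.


Q_total = Q_s + Q_l + Q_misc
Q_total = 52.9 + 22.0 + 8.4
Q_total = 83.3 kW

83.3


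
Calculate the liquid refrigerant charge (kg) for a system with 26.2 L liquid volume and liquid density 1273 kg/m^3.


Charge = V * rho / 1000
Charge = 26.2 * 1273 / 1000
Charge = 33.35 kg

33.35


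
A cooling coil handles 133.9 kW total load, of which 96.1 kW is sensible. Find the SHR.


SHR = Q_sensible / Q_total
SHR = 96.1 / 133.9
SHR = 0.718

0.718


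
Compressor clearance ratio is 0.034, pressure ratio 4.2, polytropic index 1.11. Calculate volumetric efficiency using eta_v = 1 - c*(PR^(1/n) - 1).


PR^(1/n) = 4.2^(1/1.11) = 3.64322377
eta_v = 1 - 0.034 * (3.64322377 - 1)
eta_v = 0.9101

0.9101


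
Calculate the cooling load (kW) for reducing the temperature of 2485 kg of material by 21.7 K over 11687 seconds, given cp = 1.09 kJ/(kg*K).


Q = m * cp * dT / t
Q = 2485 * 1.09 * 21.7 / 11687
Q = 5.029 kW

5.029


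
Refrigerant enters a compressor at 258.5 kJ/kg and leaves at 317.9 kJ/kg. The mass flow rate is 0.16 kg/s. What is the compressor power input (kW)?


dh = 317.9 - 258.5 = 59.4 kJ/kg
W = m_dot * dh = 0.16 * 59.4 = 9.5 kW

9.5


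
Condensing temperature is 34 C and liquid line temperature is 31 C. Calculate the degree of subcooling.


Subcooling = T_cond - T_liquid
Subcooling = 34 - 31
Subcooling = 3 K

3


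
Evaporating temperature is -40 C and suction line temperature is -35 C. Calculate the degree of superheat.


Superheat = T_suction - T_evap
Superheat = -35 - (-40)
Superheat = 5 K

5


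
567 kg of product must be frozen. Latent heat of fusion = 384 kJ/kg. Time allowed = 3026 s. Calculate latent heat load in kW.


Q_lat = m * h_fg / t
Q_lat = 567 * 384 / 3026
Q_lat = 71.95 kW

71.95


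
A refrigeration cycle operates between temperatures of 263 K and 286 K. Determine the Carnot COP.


dT = 286 - 263 = 23 K
COP_carnot = T_cold / dT = 263 / 23
COP_carnot = 11.435

11.435


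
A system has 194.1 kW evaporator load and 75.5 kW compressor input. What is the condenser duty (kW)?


Q_cond = Q_evap + W
Q_cond = 194.1 + 75.5
Q_cond = 269.6 kW

269.6


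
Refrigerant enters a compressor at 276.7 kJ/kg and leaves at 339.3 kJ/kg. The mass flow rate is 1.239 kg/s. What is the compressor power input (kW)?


dh = 339.3 - 276.7 = 62.6 kJ/kg
W = m_dot * dh = 1.239 * 62.6 = 77.56 kW

77.56


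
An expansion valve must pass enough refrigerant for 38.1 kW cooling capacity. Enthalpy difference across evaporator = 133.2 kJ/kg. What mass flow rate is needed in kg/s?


m_dot = Q / dh
m_dot = 38.1 / 133.2
m_dot = 0.286 kg/s

0.286


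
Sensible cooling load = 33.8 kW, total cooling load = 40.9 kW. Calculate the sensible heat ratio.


SHR = Q_sensible / Q_total
SHR = 33.8 / 40.9
SHR = 0.826

0.826


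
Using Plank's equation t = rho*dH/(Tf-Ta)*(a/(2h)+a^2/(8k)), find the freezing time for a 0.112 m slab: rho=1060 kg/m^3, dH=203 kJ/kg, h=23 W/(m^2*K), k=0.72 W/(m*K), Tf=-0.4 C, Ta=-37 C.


dT = -0.4 - (-37) = 36.6 K
term1 = a/(2h) = 0.112/(2*23) = 0.002434782609
term2 = a^2/(8k) = 0.112^2/(8*0.72) = 0.002177777778
t = rho*dH*1000/dT * (term1 + term2)
t = 1060*203*1000/36.6 * (0.002434782609 + 0.002177777778)
t = 27118 s

27118


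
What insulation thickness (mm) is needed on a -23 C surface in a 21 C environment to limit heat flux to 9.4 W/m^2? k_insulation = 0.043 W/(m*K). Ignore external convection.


dT = 21 - (-23) = 44 K
thickness = k * dT / q_max * 1000
thickness = 0.043 * 44 / 9.4 * 1000
thickness = 201.3 mm

201.3


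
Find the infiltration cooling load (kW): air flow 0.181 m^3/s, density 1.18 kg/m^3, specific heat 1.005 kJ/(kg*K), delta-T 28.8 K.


Q = V_dot * rho * cp * dT
Q = 0.181 * 1.18 * 1.005 * 28.8
Q = 6.182 kW

6.182


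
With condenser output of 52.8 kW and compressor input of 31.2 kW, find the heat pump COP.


COP_hp = Q_cond / W
COP_hp = 52.8 / 31.2
COP_hp = 1.692

1.692


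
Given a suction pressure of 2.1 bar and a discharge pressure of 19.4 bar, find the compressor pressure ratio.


PR = P_high / P_low
PR = 19.4 / 2.1
PR = 9.238

9.238


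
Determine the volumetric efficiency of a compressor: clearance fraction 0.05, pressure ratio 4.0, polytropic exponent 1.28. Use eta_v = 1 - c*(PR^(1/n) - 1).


PR^(1/n) = 4.0^(1/1.28) = 2.95365229
eta_v = 1 - 0.05 * (2.95365229 - 1)
eta_v = 0.9023

0.9023


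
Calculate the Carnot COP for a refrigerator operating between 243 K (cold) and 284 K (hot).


dT = 284 - 243 = 41 K
COP_carnot = T_cold / dT = 243 / 41
COP_carnot = 5.927

5.927


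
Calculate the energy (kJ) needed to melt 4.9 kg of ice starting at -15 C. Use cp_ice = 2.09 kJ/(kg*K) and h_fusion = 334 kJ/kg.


Sensible heat = cp * dT = 2.09 * 15 = 31.35 kJ/kg
Total per kg = 31.35 + 334 = 365.35 kJ/kg
Q = m * total = 4.9 * 365.35
Q = 1790.2 kJ

1790.2


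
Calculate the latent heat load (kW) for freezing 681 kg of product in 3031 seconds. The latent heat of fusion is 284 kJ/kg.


Q_lat = m * h_fg / t
Q_lat = 681 * 284 / 3031
Q_lat = 63.81 kW

63.81


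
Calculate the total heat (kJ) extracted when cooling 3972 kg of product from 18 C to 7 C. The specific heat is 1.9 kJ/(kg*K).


dT = 18 - (7) = 11 K
Q = m * cp * dT = 3972 * 1.9 * 11
Q = 83015 kJ

83015


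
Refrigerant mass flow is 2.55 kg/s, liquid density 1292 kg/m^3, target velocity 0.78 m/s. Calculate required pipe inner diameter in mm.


A = m_dot / (rho * v) = 2.55 / (1292 * 0.78) = 0.002530364372 m^2
d = sqrt(4*A/pi) * 1000
d = 56.8 mm

56.8


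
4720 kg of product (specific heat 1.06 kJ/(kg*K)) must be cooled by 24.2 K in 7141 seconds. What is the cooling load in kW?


Q = m * cp * dT / t
Q = 4720 * 1.06 * 24.2 / 7141
Q = 16.955 kW

16.955


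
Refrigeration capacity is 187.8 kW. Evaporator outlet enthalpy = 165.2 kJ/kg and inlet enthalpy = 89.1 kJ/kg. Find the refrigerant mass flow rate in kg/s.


dh = 165.2 - 89.1 = 76.1 kJ/kg
m_dot = Q / dh = 187.8 / 76.1 = 2.4678 kg/s

2.4678


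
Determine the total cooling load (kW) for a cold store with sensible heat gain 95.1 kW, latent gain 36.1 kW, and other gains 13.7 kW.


Q_total = Q_s + Q_l + Q_misc
Q_total = 95.1 + 36.1 + 13.7
Q_total = 144.9 kW

144.9


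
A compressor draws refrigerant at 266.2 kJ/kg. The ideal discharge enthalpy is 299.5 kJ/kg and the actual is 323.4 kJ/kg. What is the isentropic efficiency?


dh_ideal = 299.5 - 266.2 = 33.3 kJ/kg
dh_actual = 323.4 - 266.2 = 57.2 kJ/kg
eta_s = dh_ideal / dh_actual = 33.3 / 57.2
eta_s = 0.5822

0.5822


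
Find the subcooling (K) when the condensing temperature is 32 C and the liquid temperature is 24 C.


Subcooling = T_cond - T_liquid
Subcooling = 32 - 24
Subcooling = 8 K

8


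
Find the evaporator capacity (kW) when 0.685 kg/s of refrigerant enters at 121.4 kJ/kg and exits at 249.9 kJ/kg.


dh = 249.9 - 121.4 = 128.5 kJ/kg
Q_evap = m_dot * dh = 0.685 * 128.5
Q_evap = 88.02 kW

88.02


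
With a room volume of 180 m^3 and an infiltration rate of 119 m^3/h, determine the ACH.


ACH = flow / volume
ACH = 119 / 180
ACH = 0.661

0.661


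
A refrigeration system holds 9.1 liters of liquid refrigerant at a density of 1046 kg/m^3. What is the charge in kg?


Charge = V * rho / 1000
Charge = 9.1 * 1046 / 1000
Charge = 9.52 kg

9.52


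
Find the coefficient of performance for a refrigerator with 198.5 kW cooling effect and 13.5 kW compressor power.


COP = Q_evap / W
COP = 198.5 / 13.5
COP = 14.704

14.704


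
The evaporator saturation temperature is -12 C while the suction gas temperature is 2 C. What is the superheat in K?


Superheat = T_suction - T_evap
Superheat = 2 - (-12)
Superheat = 14 K

14


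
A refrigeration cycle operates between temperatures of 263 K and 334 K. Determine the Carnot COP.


dT = 334 - 263 = 71 K
COP_carnot = T_cold / dT = 263 / 71
COP_carnot = 3.704

3.704


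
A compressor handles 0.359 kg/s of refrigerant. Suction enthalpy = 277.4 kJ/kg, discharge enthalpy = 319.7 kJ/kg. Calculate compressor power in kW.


dh = 319.7 - 277.4 = 42.3 kJ/kg
W = m_dot * dh = 0.359 * 42.3 = 15.19 kW

15.19


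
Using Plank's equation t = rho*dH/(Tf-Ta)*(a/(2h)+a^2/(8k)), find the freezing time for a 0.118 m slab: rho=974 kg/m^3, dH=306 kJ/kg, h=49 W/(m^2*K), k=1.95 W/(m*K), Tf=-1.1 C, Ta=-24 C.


dT = -1.1 - (-24) = 22.9 K
term1 = a/(2h) = 0.118/(2*49) = 0.001204081633
term2 = a^2/(8k) = 0.118^2/(8*1.95) = 0.0008925641026
t = rho*dH*1000/dT * (term1 + term2)
t = 974*306*1000/22.9 * (0.001204081633 + 0.0008925641026)
t = 27288 s

27288


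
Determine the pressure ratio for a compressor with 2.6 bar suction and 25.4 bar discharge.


PR = P_high / P_low
PR = 25.4 / 2.6
PR = 9.769

9.769


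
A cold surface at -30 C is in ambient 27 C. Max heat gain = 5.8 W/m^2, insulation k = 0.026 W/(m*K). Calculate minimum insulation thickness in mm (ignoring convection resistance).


dT = 27 - (-30) = 57 K
thickness = k * dT / q_max * 1000
thickness = 0.026 * 57 / 5.8 * 1000
thickness = 255.5 mm

255.5


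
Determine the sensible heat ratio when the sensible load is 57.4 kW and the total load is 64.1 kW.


SHR = Q_sensible / Q_total
SHR = 57.4 / 64.1
SHR = 0.895

0.895


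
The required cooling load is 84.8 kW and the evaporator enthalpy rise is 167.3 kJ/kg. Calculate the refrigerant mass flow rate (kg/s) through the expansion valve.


m_dot = Q / dh
m_dot = 84.8 / 167.3
m_dot = 0.5069 kg/s

0.5069


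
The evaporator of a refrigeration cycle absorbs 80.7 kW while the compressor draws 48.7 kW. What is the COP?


COP = Q_evap / W
COP = 80.7 / 48.7
COP = 1.657

1.657


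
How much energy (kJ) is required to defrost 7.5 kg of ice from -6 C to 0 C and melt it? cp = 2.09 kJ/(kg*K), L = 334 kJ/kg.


Sensible heat = cp * dT = 2.09 * 6 = 12.54 kJ/kg
Total per kg = 12.54 + 334 = 346.54 kJ/kg
Q = m * total = 7.5 * 346.54
Q = 2599.1 kJ

2599.1


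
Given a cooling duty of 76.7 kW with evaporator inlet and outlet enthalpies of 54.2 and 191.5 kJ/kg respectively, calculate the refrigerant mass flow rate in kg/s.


dh = 191.5 - 54.2 = 137.3 kJ/kg
m_dot = Q / dh = 76.7 / 137.3 = 0.5586 kg/s

0.5586


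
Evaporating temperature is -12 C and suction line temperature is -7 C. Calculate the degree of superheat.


Superheat = T_suction - T_evap
Superheat = -7 - (-12)
Superheat = 5 K

5


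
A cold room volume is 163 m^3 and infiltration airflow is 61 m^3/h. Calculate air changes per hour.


ACH = flow / volume
ACH = 61 / 163
ACH = 0.374

0.374


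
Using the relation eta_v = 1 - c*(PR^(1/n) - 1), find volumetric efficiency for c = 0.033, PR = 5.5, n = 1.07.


PR^(1/n) = 5.5^(1/1.07) = 4.91957683
eta_v = 1 - 0.033 * (4.91957683 - 1)
eta_v = 0.8707

0.8707


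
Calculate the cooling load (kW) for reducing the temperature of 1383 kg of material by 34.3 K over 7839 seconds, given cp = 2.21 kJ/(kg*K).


Q = m * cp * dT / t
Q = 1383 * 2.21 * 34.3 / 7839
Q = 13.374 kW

13.374


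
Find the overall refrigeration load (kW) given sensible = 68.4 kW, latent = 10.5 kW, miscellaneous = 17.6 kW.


Q_total = Q_s + Q_l + Q_misc
Q_total = 68.4 + 10.5 + 17.6
Q_total = 96.5 kW

96.5


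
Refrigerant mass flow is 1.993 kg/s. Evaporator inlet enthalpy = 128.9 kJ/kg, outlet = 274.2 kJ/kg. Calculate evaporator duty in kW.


dh = 274.2 - 128.9 = 145.3 kJ/kg
Q_evap = m_dot * dh = 1.993 * 145.3
Q_evap = 289.58 kW

289.58
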